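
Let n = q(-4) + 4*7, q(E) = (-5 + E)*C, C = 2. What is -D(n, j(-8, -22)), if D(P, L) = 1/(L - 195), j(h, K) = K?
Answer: 1/217 ≈ 0.0046083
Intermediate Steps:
q(E) = -10 + 2*E (q(E) = (-5 + E)*2 = -10 + 2*E)
n = 10 (n = (-10 + 2*(-4)) + 4*7 = (-10 - 8) + 28 = -18 + 28 = 10)
D(P, L) = 1/(-195 + L)
-D(n, j(-8, -22)) = -1/(-195 - 22) = -1/(-217) = -1*(-1/217) = 1/217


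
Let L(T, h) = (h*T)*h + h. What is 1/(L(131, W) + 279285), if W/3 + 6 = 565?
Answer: 1/368696061 ≈ 2.7123e-9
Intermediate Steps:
W = 1677 (W = -18 + 3*565 = -18 + 1695 = 1677)
L(T, h) = h + T*h² (L(T, h) = (T*h)*h + h = T*h² + h = h + T*h²)
1/(L(131, W) + 279285) = 1/(1677*(1 + 131*1677) + 279285) = 1/(1677*(1 + 219687) + 279285) = 1/(1677*219688 + 279285) = 1/(368416776 + 279285) = 1/368696061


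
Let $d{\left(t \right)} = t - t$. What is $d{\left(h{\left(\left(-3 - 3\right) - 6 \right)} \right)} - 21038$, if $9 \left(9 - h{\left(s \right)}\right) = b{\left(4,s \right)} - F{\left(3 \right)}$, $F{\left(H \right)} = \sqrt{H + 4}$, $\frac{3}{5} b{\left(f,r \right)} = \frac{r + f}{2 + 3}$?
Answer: $-21038$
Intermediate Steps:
$b{\left(f,r \right)} = \frac{f}{3} + \frac{r}{3}$ ($b{\left(f,r \right)} = \frac{5 \frac{r + f}{2 + 3}}{3} = \frac{5 \frac{f + r}{5}}{3} = \frac{5 \left(f + r\right) \frac{1}{5}}{3} = \frac{5 \left(\frac{f}{5} + \frac{r}{5}\right)}{3} = \frac{f}{3} + \frac{r}{3}$)
$F{\left(H \right)} = \sqrt{4 + H}$
$h{\left(s \right)} = \frac{239}{27} - \frac{s}{27} + \frac{\sqrt{7}}{9}$ ($h{\left(s \right)} = 9 - \frac{\left(\frac{1}{3} \cdot 4 + \frac{s}{3}\right) - \sqrt{4 + 3}}{9} = 9 - \frac{\left(\frac{4}{3} + \frac{s}{3}\right) - \sqrt{7}}{9} = 9 - \frac{\frac{4}{3} - \sqrt{7} + \frac{s}{3}}{9} = 9 - \left(\frac{4}{27} - \frac{\sqrt{7}}{9} + \frac{s}{27}\right) = \frac{239}{27} - \frac{s}{27} + \frac{\sqrt{7}}{9}$)
$d{\left(t \right)} = 0$
$d{\left(h{\left(\left(-3 - 3\right) - 6 \right)} \right)} - 21038 = 0 - 21038 = -21038$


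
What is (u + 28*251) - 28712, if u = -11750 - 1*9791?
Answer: -43225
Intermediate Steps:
u = -21541 (u = -11750 - 9791 = -21541)
(u + 28*251) - 28712 = (-21541 + 28*251) - 28712 = (-21541 + 7028) - 28712 = -14513 - 28712 = -43225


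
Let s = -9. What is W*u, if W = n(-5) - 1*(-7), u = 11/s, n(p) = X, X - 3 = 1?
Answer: -121/9 ≈ -13.444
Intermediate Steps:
X = 4 (X = 3 + 1 = 4)
n(p) = 4
u = -11/9 (u = 11/(-9) = 11*(-⅑) = -11/9 ≈ -1.2222)
W = 11 (W = 4 - 1*(-7) = 4 + 7 = 11)
W*u = 11*(-11/9) = -121/9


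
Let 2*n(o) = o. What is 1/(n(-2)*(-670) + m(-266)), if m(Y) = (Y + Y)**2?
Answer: 1/283694 ≈ 3.5249e-6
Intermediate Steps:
n(o) = o/2
m(Y) = 4*Y**2 (m(Y) = (2*Y)**2 = 4*Y**2)
1/(n(-2)*(-670) + m(-266)) = 1/(((1/2)*(-2))*(-670) + 4*(-266)**2) = 1/(-1*(-670) + 4*70756) = 1/(670 + 283024) = 1/283694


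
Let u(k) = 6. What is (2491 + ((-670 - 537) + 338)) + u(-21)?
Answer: 1628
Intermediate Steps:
(2491 + ((-670 - 537) + 338)) + u(-21) = (2491 + ((-670 - 537) + 338)) + 6 = (2491 + (-1207 + 338)) + 6 = (2491 - 869) + 6 = 1622 + 6 = 1628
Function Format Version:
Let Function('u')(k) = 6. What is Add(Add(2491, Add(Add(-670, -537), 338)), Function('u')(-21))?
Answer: 1628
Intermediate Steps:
Add(Add(2491, Add(Add(-670, -537), 338)), Function('u')(-21)) = Add(Add(2491, Add(Add(-670, -537), 338)), 6) = Add(Add(2491, Add(-1207, 338)), 6) = Add(Add(2491, -869), 6) = Add(1622, 6) = 1628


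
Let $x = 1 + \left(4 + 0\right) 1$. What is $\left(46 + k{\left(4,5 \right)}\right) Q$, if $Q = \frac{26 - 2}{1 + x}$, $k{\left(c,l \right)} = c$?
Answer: $200$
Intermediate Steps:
$x = 5$ ($x = 1 + 4 \cdot 1 = 1 + 4 = 5$)
$Q = 4$ ($Q = \frac{26 - 2}{1 + 5} = \frac{24}{6} = 24 \cdot \frac{1}{6} = 4$)
$\left(46 + k{\left(4,5 \right)}\right) Q = \left(46 + 4\right) 4 = 50 \cdot 4 = 200$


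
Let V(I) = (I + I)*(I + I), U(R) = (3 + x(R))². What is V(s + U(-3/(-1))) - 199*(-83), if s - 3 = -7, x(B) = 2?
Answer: 18281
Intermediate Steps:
s = -4 (s = 3 - 7 = -4)
U(R) = 25 (U(R) = (3 + 2)² = 5² = 25)
V(I) = 4*I² (V(I) = (2*I)*(2*I) = 4*I²)
V(s + U(-3/(-1))) - 199*(-83) = 4*(-4 + 25)² - 199*(-83) = 4*21² + 16517 = 4*441 + 16517 = 1764 + 16517 = 18281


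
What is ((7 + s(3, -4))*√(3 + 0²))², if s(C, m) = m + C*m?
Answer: 243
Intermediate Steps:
((7 + s(3, -4))*√(3 + 0²))² = ((7 - 4*(1 + 3))*√(3 + 0²))² = ((7 - 4*4)*√(3 + 0))² = ((7 - 16)*√3)² = (-9*√3)² = 243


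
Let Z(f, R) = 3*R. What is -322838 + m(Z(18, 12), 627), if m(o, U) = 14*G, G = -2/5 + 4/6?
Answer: -4842514/15 ≈ -3.2283e+5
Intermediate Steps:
G = 4/15 (G = -2*1/5 + 4*(1/6) = -2/5 + 2/3 = 4/15 ≈ 0.26667)
m(o, U) = 56/15 (m(o, U) = 14*(4/15) = 56/15)
-322838 + m(Z(18, 12), 627) = -322838 + 56/15 = -4842514/15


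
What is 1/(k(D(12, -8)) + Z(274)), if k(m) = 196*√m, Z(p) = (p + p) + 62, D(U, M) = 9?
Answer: 1/1198 ≈ 0.00083472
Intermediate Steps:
Z(p) = 62 + 2*p (Z(p) = 2*p + 62 = 62 + 2*p)
1/(k(D(12, -8)) + Z(274)) = 1/(196*√9 + (62 + 2*274)) = 1/(196*3 + (62 + 548)) = 1/(588 + 610) = 1/1198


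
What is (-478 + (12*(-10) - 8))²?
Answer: 367236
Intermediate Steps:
(-478 + (12*(-10) - 8))² = (-478 + (-120 - 8))² = (-478 - 128)² = (-606)² = 367236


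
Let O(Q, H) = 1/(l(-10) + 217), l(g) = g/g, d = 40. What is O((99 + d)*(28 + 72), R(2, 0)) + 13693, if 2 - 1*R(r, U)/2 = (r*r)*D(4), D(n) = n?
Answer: 2985075/218 ≈ 13693.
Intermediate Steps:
R(r, U) = 4 - 8*r² (R(r, U) = 4 - 2*r*r*4 = 4 - 2*r²*4 = 4 - 8*r²)
l(g) = 1
O(Q, H) = 1/218 (O(Q, H) = 1/(1 + 217) = 1/218)
O((99 + d)*(28 + 72), R(2, 0)) + 13693 = 1/218 + 13693 = 2985075/218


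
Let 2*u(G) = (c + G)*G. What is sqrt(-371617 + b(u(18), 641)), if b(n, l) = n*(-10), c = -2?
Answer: I*sqrt(373057) ≈ 610.78*I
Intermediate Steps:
u(G) = G*(-2 + G)/2 (u(G) = ((-2 + G)*G)/2 = (G*(-2 + G))/2 = G*(-2 + G)/2)
b(n, l) = -10*n
sqrt(-371617 + b(u(18), 641)) = sqrt(-371617 - 5*18*(-2 + 18)) = sqrt(-371617 - 5*18*16) = sqrt(-371617 - 10*144) = sqrt(-371617 - 1440) = sqrt(-373057) = I*sqrt(373057)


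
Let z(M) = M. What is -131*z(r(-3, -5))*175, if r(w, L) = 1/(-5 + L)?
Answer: 4585/2 ≈ 2292.5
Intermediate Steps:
-131*z(r(-3, -5))*175 = -131/(-5 - 5)*175 = -131/(-10)*175 = -131*(-⅒)*175 = (131/10)*175 = 4585/2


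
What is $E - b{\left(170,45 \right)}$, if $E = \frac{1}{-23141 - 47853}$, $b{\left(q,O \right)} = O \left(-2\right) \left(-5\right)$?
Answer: $- \frac{31947301}{70994} \approx -450.0$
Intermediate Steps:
$b{\left(q,O \right)} = 10 O$ ($b{\left(q,O \right)} = - 2 O \left(-5\right) = 10 O$)
$E = - \frac{1}{70994}$ ($E = \frac{1}{-70994} = - \frac{1}{70994} \approx -1.4086 \cdot 10^{-5}$)
$E - b{\left(170,45 \right)} = - \frac{1}{70994} - 10 \cdot 45 = - \frac{1}{70994} - 450 = - \frac{31947301}{70994}$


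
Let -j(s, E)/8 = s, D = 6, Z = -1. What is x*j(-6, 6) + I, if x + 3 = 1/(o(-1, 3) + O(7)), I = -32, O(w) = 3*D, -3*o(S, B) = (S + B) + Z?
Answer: -9184/53 ≈ -173.28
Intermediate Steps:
j(s, E) = -8*s
o(S, B) = ⅓ - B/3 - S/3 (o(S, B) = -((S + B) - 1)/3 = -((B + S) - 1)/3 = -(-1 + B + S)/3 = ⅓ - B/3 - S/3)
O(w) = 18 (O(w) = 3*6 = 18)
x = -156/53 (x = -3 + 1/((⅓ - ⅓*3 - ⅓*(-1)) + 18) = -3 + 1/((⅓ - 1 + ⅓) + 18) = -3 + 1/(-⅓ + 18) = -3 + 1/(53/3) = -3 + 3/53 = -156/53 ≈ -2.9434)
x*j(-6, 6) + I = -(-1248)*(-6)/53 - 32 = -156/53*48 - 32 = -7488/53 - 32 = -9184/53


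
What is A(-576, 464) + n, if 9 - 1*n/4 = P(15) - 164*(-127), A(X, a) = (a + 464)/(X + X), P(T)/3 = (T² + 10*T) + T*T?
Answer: -3257165/36 ≈ -90477.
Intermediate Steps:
P(T) = 6*T² + 30*T (P(T) = 3*((T² + 10*T) + T*T) = 3*((T² + 10*T) + T²) = 3*(2*T² + 10*T) = 6*T² + 30*T)
A(X, a) = (464 + a)/(2*X) (A(X, a) = (464 + a)/((2*X)) = (464 + a)*(1/(2*X)) = (464 + a)/(2*X))
n = -90476 (n = 36 - 4*(6*15*(5 + 15) - 164*(-127)) = 36 - 4*(6*15*20 + 20828) = 36 - 4*(1800 + 20828) = 36 - 4*22628 = 36 - 90512 = -90476)
A(-576, 464) + n = (½)*(464 + 464)/(-576) - 90476 = (½)*(-1/576)*928 - 90476 = -29/36 - 90476 = -3257165/36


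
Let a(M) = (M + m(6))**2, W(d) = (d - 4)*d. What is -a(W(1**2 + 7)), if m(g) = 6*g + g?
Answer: -5476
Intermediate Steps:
m(g) = 7*g
W(d) = d*(-4 + d) (W(d) = (-4 + d)*d = d*(-4 + d))
a(M) = (42 + M)**2 (a(M) = (M + 7*6)**2 = (M + 42)**2 = (42 + M)**2)
-a(W(1**2 + 7)) = -(42 + (1**2 + 7)*(-4 + (1**2 + 7)))**2 = -(42 + (1 + 7)*(-4 + (1 + 7)))**2 = -(42 + 8*(-4 + 8))**2 = -(42 + 8*4)**2 = -(42 + 32)**2 = -1*74**2 = -1*5476 = -5476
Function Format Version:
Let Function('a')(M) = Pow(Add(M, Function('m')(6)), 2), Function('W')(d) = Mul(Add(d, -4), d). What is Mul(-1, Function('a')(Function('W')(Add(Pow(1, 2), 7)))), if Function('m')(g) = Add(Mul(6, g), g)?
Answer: -5476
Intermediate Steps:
Function('m')(g) = Mul(7, g)
Function('W')(d) = Mul(d, Add(-4, d)) (Function('W')(d) = Mul(Add(-4, d), d) = Mul(d, Add(-4, d)))
Function('a')(M) = Pow(Add(42, M), 2) (Function('a')(M) = Pow(Add(M, Mul(7, 6)), 2) = Pow(Add(M, 42), 2) = Pow(Add(42, M), 2))
Mul(-1, Function('a')(Function('W')(Add(Pow(1, 2), 7)))) = Mul(-1, Pow(Add(42, Mul(Add(Pow(1, 2), 7), Add(-4, Add(Pow(1, 2), 7)))), 2)) = Mul(-1, Pow(Add(42, Mul(Add(1, 7), Add(-4, Add(1, 7)))), 2)) = Mul(-1, Pow(Add(42, Mul(8, Add(-4, 8))), 2)) = Mul(-1, Pow(Add(42, Mul(8, 4)), 2)) = Mul(-1, Pow(Add(42, 32), 2)) = Mul(-1, Pow(74, 2)) = Mul(-1, 5476) = -5476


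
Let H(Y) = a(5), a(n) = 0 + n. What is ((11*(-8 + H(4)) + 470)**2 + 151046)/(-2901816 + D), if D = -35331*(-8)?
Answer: -114005/873056 ≈ -0.13058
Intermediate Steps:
a(n) = n
H(Y) = 5
D = 282648
((11*(-8 + H(4)) + 470)**2 + 151046)/(-2901816 + D) = ((11*(-8 + 5) + 470)**2 + 151046)/(-2901816 + 282648) = ((11*(-3) + 470)**2 + 151046)/(-2619168) = ((-33 + 470)**2 + 151046)*(-1/2619168) = (437**2 + 151046)*(-1/2619168) = (190969 + 151046)*(-1/2619168) = 342015*(-1/2619168) = -114005/873056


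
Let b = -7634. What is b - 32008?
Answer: -39642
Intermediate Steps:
b - 32008 = -7634 - 32008 = -39642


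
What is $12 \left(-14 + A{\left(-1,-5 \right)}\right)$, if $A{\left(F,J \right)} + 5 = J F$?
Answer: $-168$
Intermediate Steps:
$A{\left(F,J \right)} = -5 + F J$ ($A{\left(F,J \right)} = -5 + J F = -5 + F J$)
$12 \left(-14 + A{\left(-1,-5 \right)}\right) = 12 \left(-14 - 0\right) = 12 \left(-14 + \left(-5 + 5\right)\right) = 12 \left(-14 + 0\right) = 12 \left(-14\right) = -168$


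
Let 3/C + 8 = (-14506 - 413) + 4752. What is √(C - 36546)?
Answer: I*√151345210071/2035 ≈ 191.17*I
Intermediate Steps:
C = -3/10175 (C = 3/(-8 + ((-14506 - 413) + 4752)) = 3/(-8 + (-14919 + 4752)) = 3/(-8 - 10167) = 3/(-10175) = 3*(-1/10175) = -3/10175 ≈ -0.00029484)
√(C - 36546) = √(-3/10175 - 36546) = √(-371855553/10175) = I*√151345210071/2035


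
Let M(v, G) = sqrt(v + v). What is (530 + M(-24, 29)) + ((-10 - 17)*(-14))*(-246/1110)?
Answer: 82552/185 + 4*I*sqrt(3) ≈ 446.23 + 6.9282*I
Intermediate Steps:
M(v, G) = sqrt(2)*sqrt(v) (M(v, G) = sqrt(2*v) = sqrt(2)*sqrt(v))
(530 + M(-24, 29)) + ((-10 - 17)*(-14))*(-246/1110) = (530 + sqrt(2)*sqrt(-24)) + ((-10 - 17)*(-14))*(-246/1110) = (530 + sqrt(2)*(2*I*sqrt(6))) + (-27*(-14))*(-246*1/1110) = (530 + 4*I*sqrt(3)) + 378*(-41/185) = (530 + 4*I*sqrt(3)) - 15498/185 = 82552/185 + 4*I*sqrt(3)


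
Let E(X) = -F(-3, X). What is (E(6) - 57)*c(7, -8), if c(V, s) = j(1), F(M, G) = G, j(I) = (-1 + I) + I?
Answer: -63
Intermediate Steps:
j(I) = -1 + 2*I
E(X) = -X
c(V, s) = 1 (c(V, s) = -1 + 2*1 = -1 + 2 = 1)
(E(6) - 57)*c(7, -8) = (-1*6 - 57)*1 = (-6 - 57)*1 = -63*1 = -63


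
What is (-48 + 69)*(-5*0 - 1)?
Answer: -21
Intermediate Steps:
(-48 + 69)*(-5*0 - 1) = 21*(0 - 1) = 21*(-1) = -21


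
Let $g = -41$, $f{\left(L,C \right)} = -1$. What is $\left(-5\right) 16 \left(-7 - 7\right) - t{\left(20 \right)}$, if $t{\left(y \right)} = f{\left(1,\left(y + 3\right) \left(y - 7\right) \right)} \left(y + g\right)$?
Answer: $1099$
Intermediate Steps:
$t{\left(y \right)} = 41 - y$ ($t{\left(y \right)} = - (y - 41) = - (-41 + y) = 41 - y$)
$\left(-5\right) 16 \left(-7 - 7\right) - t{\left(20 \right)} = \left(-5\right) 16 \left(-7 - 7\right) - \left(41 - 20\right) = \left(-80\right) \left(-14\right) - \left(41 - 20\right) = 1120 - 21 = 1099$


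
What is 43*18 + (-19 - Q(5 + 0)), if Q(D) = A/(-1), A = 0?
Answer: 755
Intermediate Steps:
Q(D) = 0 (Q(D) = 0/(-1) = 0*(-1) = 0)
43*18 + (-19 - Q(5 + 0)) = 43*18 + (-19 - 1*0) = 774 + (-19 + 0) = 774 - 19 = 755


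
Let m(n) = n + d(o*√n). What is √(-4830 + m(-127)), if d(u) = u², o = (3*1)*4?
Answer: I*√23245 ≈ 152.46*I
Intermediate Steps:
o = 12 (o = 3*4 = 12)
m(n) = 145*n (m(n) = n + (12*√n)² = n + 144*n = 145*n)
√(-4830 + m(-127)) = √(-4830 + 145*(-127)) = √(-4830 - 18415) = √(-23245) = I*√23245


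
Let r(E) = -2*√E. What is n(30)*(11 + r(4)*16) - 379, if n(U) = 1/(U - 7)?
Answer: -8770/23 ≈ -381.30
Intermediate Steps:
n(U) = 1/(-7 + U)
n(30)*(11 + r(4)*16) - 379 = (11 - 2*√4*16)/(-7 + 30) - 379 = (11 - 2*2*16)/23 - 379 = (11 - 4*16)/23 - 379 = (11 - 64)/23 - 379 = (1/23)*(-53) - 379 = -53/23 - 379 = -8770/23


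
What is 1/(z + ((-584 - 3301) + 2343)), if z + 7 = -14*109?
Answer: -1/3075 ≈ -0.00032520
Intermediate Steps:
z = -1533 (z = -7 - 14*109 = -7 - 1526 = -1533)
1/(z + ((-584 - 3301) + 2343)) = 1/(-1533 + ((-584 - 3301) + 2343)) = 1/(-1533 + (-3885 + 2343)) = 1/(-1533 - 1542) = 1/(-3075) = -1/3075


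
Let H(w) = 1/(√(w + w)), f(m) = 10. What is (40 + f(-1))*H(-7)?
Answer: -25*I*√14/7 ≈ -13.363*I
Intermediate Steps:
H(w) = √2/(2*√w) (H(w) = 1/(√(2*w)) = 1/(√2*√w) = √2/(2*√w))
(40 + f(-1))*H(-7) = (40 + 10)*(√2/(2*√(-7))) = 50*(√2*(-I*√7/7)/2) = 50*(-I*√14/14) = -25*I*√14/7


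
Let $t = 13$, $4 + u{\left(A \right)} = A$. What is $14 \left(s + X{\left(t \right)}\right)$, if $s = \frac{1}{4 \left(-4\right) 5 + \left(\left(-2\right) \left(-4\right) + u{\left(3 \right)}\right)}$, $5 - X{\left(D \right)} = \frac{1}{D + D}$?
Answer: $\frac{65737}{949} \approx 69.27$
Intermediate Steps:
$u{\left(A \right)} = -4 + A$
$X{\left(D \right)} = 5 - \frac{1}{2 D}$ ($X{\left(D \right)} = 5 - \frac{1}{D + D} = 5 - \frac{1}{2 D}$)
$s = - \frac{1}{73}$ ($s = \frac{1}{4 \left(-4\right) 5 + \left(\left(-2\right) \left(-4\right) + \left(-4 + 3\right)\right)} = \frac{1}{\left(-16\right) 5 + \left(8 - 1\right)} = \frac{1}{-80 + 7} = \frac{1}{-73} = - \frac{1}{73} \approx -0.013699$)
$14 \left(s + X{\left(t \right)}\right) = 14 \left(- \frac{1}{73} + \left(5 - \frac{1}{2 \cdot 13}\right)\right) = 14 \left(- \frac{1}{73} + \left(5 - \frac{1}{26}\right)\right) = 14 \left(- \frac{1}{73} + \frac{129}{26}\right) = 14 \cdot \frac{9391}{1898} = \frac{65737}{949}$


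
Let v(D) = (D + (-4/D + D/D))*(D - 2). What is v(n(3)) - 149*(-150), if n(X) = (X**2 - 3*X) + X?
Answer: 67058/3 ≈ 22353.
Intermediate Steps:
n(X) = X**2 - 2*X
v(D) = (-2 + D)*(1 + D - 4/D) (v(D) = (D + (-4/D + 1))*(-2 + D) = (D + (1 - 4/D))*(-2 + D) = (1 + D - 4/D)*(-2 + D) = (-2 + D)*(1 + D - 4/D))
v(n(3)) - 149*(-150) = (-6 + (3*(-2 + 3))**2 - 3*(-2 + 3) + 8/((3*(-2 + 3)))) - 149*(-150) = (-6 + (3*1)**2 - 3 + 8/((3*1))) + 22350 = (-6 + 3**2 - 1*3 + 8/3) + 22350 = (-6 + 9 - 3 + 8*(1/3)) + 22350 = (-6 + 9 - 3 + 8/3) + 22350 = 8/3 + 22350 = 67058/3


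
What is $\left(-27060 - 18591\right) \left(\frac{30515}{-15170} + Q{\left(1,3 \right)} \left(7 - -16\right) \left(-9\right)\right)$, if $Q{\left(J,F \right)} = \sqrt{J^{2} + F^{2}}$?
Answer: $\frac{278608053}{3034} + 9449757 \sqrt{10} \approx 2.9975 \cdot 10^{7}$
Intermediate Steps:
$Q{\left(J,F \right)} = \sqrt{F^{2} + J^{2}}$
$\left(-27060 - 18591\right) \left(\frac{30515}{-15170} + Q{\left(1,3 \right)} \left(7 - -16\right) \left(-9\right)\right) = \left(-27060 - 18591\right) \left(\frac{30515}{-15170} + \sqrt{3^{2} + 1^{2}} \left(7 - -16\right) \left(-9\right)\right) = - 45651 \left(30515 \left(- \frac{1}{15170}\right) + \sqrt{9 + 1} \left(7 + 16\right) \left(-9\right)\right) = - 45651 \left(- \frac{6103}{3034} + \sqrt{10} \cdot 23 \left(-9\right)\right) = - 45651 \left(- \frac{6103}{3034} + 23 \sqrt{10} \left(-9\right)\right) = - 45651 \left(- \frac{6103}{3034} - 207 \sqrt{10}\right) = \frac{278608053}{3034} + 9449757 \sqrt{10}$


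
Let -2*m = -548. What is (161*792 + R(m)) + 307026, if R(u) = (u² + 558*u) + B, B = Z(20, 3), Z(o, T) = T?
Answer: 662509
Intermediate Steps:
m = 274 (m = -½*(-548) = 274)
B = 3
R(u) = 3 + u² + 558*u (R(u) = (u² + 558*u) + 3 = 3 + u² + 558*u)
(161*792 + R(m)) + 307026 = (161*792 + (3 + 274² + 558*274)) + 307026 = (127512 + (3 + 75076 + 152892)) + 307026 = (127512 + 227971) + 307026 = 355483 + 307026 = 662509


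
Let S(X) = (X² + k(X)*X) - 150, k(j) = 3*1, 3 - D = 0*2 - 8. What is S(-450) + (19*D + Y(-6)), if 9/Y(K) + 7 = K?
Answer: 2615708/13 ≈ 2.0121e+5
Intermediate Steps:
D = 11 (D = 3 - (0*2 - 8) = 3 - (0 - 8) = 3 - 1*(-8) = 3 + 8 = 11)
k(j) = 3
Y(K) = 9/(-7 + K)
S(X) = -150 + X² + 3*X (S(X) = (X² + 3*X) - 150 = -150 + X² + 3*X)
S(-450) + (19*D + Y(-6)) = (-150 + (-450)² + 3*(-450)) + (19*11 + 9/(-7 - 6)) = (-150 + 202500 - 1350) + (209 + 9/(-13)) = 201000 + (209 + 9*(-1/13)) = 201000 + (209 - 9/13) = 201000 + 2708/13 = 2615708/13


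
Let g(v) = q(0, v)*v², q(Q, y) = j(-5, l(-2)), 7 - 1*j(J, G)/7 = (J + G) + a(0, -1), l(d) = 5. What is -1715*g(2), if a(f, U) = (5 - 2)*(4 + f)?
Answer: 240100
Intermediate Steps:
a(f, U) = 12 + 3*f (a(f, U) = 3*(4 + f) = 12 + 3*f)
j(J, G) = -35 - 7*G - 7*J (j(J, G) = 49 - 7*((J + G) + (12 + 3*0)) = 49 - 7*((G + J) + (12 + 0)) = 49 - 7*((G + J) + 12) = 49 - 7*(12 + G + J) = 49 + (-84 - 7*G - 7*J) = -35 - 7*G - 7*J)
q(Q, y) = -35 (q(Q, y) = -35 - 7*5 - 7*(-5) = -35 - 35 + 35 = -35)
g(v) = -35*v²
-1715*g(2) = -(-60025)*2² = -(-60025)*4 = -1715*(-140) = 240100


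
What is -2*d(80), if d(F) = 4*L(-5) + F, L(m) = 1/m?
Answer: -792/5 ≈ -158.40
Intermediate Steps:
d(F) = -⅘ + F (d(F) = 4/(-5) + F = 4*(-⅕) + F = -⅘ + F)
-2*d(80) = -2*(-⅘ + 80) = -2*396/5 = -792/5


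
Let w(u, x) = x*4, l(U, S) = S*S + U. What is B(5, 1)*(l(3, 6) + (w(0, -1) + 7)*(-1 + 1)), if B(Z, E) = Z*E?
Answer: 195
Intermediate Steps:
l(U, S) = U + S² (l(U, S) = S² + U = U + S²)
B(Z, E) = E*Z
w(u, x) = 4*x
B(5, 1)*(l(3, 6) + (w(0, -1) + 7)*(-1 + 1)) = (1*5)*((3 + 6²) + (4*(-1) + 7)*(-1 + 1)) = 5*((3 + 36) + (-4 + 7)*0) = 5*(39 + 3*0) = 5*(39 + 0) = 5*39 = 195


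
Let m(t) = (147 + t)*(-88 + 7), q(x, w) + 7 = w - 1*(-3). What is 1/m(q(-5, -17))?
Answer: -1/10206 ≈ -9.7982e-5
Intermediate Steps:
q(x, w) = -4 + w (q(x, w) = -7 + (w - 1*(-3)) = -7 + (w + 3) = -7 + (3 + w) = -4 + w)
m(t) = -11907 - 81*t (m(t) = (147 + t)*(-81) = -11907 - 81*t)
1/m(q(-5, -17)) = 1/(-11907 - 81*(-4 - 17)) = 1/(-11907 - 81*(-21)) = 1/(-11907 + 1701) = 1/(-10206) = -1/10206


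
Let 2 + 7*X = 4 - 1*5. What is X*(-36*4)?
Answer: 432/7 ≈ 61.714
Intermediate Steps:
X = -3/7 (X = -2/7 + (4 - 1*5)/7 = -2/7 + (4 - 5)/7 = -2/7 + (1/7)*(-1) = -2/7 - 1/7 = -3/7 ≈ -0.42857)
X*(-36*4) = -(-108)*4/7 = -3/7*(-144) = 432/7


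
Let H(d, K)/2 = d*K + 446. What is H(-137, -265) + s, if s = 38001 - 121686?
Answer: -10183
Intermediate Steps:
H(d, K) = 892 + 2*K*d (H(d, K) = 2*(d*K + 446) = 2*(K*d + 446) = 2*(446 + K*d) = 892 + 2*K*d)
s = -83685
H(-137, -265) + s = (892 + 2*(-265)*(-137)) - 83685 = (892 + 72610) - 83685 = 73502 - 83685 = -10183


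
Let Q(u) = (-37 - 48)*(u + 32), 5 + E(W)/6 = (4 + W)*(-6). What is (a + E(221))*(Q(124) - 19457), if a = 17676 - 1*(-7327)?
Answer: -552033941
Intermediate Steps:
E(W) = -174 - 36*W (E(W) = -30 + 6*((4 + W)*(-6)) = -30 + 6*(-24 - 6*W) = -30 + (-144 - 36*W) = -174 - 36*W)
Q(u) = -2720 - 85*u (Q(u) = -85*(32 + u) = -2720 - 85*u)
a = 25003 (a = 17676 + 7327 = 25003)
(a + E(221))*(Q(124) - 19457) = (25003 + (-174 - 36*221))*((-2720 - 85*124) - 19457) = (25003 + (-174 - 7956))*((-2720 - 10540) - 19457) = (25003 - 8130)*(-13260 - 19457) = 16873*(-32717) = -552033941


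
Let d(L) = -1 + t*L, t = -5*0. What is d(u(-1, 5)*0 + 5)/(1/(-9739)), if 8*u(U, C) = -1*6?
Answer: 9739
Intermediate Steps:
u(U, C) = -¾ (u(U, C) = (-1*6)/8 = (⅛)*(-6) = -¾)
t = 0
d(L) = -1 (d(L) = -1 + 0*L = -1 + 0 = -1)
d(u(-1, 5)*0 + 5)/(1/(-9739)) = -1/(1/(-9739)) = -1/(-1/9739) = -1*(-9739) = 9739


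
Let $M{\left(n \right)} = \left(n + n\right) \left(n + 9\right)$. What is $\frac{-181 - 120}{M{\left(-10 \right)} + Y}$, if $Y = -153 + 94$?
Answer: $\frac{301}{39} \approx 7.7179$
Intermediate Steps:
$M{\left(n \right)} = 2 n \left(9 + n\right)$
$Y = -59$
$\frac{-181 - 120}{M{\left(-10 \right)} + Y} = \frac{-181 - 120}{2 \left(-10\right) \left(9 - 10\right) - 59} = - \frac{301}{2 \left(-10\right) \left(-1\right) - 59} = - \frac{301}{20 - 59} = - \frac{301}{-39} = \left(-301\right) \left(- \frac{1}{39}\right) = \frac{301}{39}$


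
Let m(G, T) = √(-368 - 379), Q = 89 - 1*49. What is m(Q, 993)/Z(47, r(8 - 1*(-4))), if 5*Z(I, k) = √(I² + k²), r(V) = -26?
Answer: 3*I*√239455/577 ≈ 2.5442*I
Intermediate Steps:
Q = 40 (Q = 89 - 49 = 40)
m(G, T) = 3*I*√83 (m(G, T) = √(-747) = 3*I*√83)
Z(I, k) = √(I² + k²)/5
m(Q, 993)/Z(47, r(8 - 1*(-4))) = (3*I*√83)/((√(47² + (-26)²)/5)) = (3*I*√83)/((√(2209 + 676)/5)) = (3*I*√83)/((√2885/5)) = (3*I*√83)*(√2885/577) = 3*I*√239455/577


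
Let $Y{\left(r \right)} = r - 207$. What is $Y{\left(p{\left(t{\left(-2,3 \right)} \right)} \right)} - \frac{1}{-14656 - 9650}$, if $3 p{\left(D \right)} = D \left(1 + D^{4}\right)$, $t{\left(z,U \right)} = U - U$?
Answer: $- \frac{5031341}{24306} \approx -207.0$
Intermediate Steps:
$t{\left(z,U \right)} = 0$
$p{\left(D \right)} = \frac{D \left(1 + D^{4}\right)}{3}$
$Y{\left(r \right)} = -207 + r$
$Y{\left(p{\left(t{\left(-2,3 \right)} \right)} \right)} - \frac{1}{-14656 - 9650} = \left(-207 + \frac{1}{3} \cdot 0 \left(1 + 0^{4}\right)\right) - \frac{1}{-14656 - 9650} = \left(-207 + \frac{1}{3} \cdot 0 \left(1 + 0\right)\right) - \frac{1}{-24306} = \left(-207 + \frac{1}{3} \cdot 0 \cdot 1\right) - - \frac{1}{24306} = \left(-207 + 0\right) + \frac{1}{24306} = -207 + \frac{1}{24306} = - \frac{5031341}{24306}$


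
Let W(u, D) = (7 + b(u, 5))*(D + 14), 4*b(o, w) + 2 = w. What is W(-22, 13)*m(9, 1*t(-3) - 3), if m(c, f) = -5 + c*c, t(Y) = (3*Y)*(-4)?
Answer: 15903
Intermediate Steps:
b(o, w) = -½ + w/4
t(Y) = -12*Y
W(u, D) = 217/2 + 31*D/4 (W(u, D) = (7 + (-½ + (¼)*5))*(D + 14) = (7 + (-½ + 5/4))*(14 + D) = (7 + ¾)*(14 + D) = 31*(14 + D)/4 = 217/2 + 31*D/4)
m(c, f) = -5 + c²
W(-22, 13)*m(9, 1*t(-3) - 3) = (217/2 + (31/4)*13)*(-5 + 9²) = (217/2 + 403/4)*(-5 + 81) = (837/4)*76 = 15903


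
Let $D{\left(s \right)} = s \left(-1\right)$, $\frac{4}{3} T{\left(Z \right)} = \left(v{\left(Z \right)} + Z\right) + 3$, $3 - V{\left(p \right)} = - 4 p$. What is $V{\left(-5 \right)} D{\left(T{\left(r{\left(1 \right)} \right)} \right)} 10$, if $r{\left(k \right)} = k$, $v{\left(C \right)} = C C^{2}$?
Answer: $\frac{1275}{2} \approx 637.5$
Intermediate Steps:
$v{\left(C \right)} = C^{3}$
$V{\left(p \right)} = 3 + 4 p$ ($V{\left(p \right)} = 3 - - 4 p = 3 + 4 p$)
$T{\left(Z \right)} = \frac{9}{4} + \frac{3 Z}{4} + \frac{3 Z^{3}}{4}$ ($T{\left(Z \right)} = \frac{3 \left(\left(Z^{3} + Z\right) + 3\right)}{4} = \frac{3 \left(\left(Z + Z^{3}\right) + 3\right)}{4} = \frac{3 \left(3 + Z + Z^{3}\right)}{4} = \frac{9}{4} + \frac{3 Z}{4} + \frac{3 Z^{3}}{4}$)
$D{\left(s \right)} = - s$
$V{\left(-5 \right)} D{\left(T{\left(r{\left(1 \right)} \right)} \right)} 10 = \left(3 + 4 \left(-5\right)\right) \left(- (\frac{9}{4} + \frac{3}{4} \cdot 1 + \frac{3 \cdot 1^{3}}{4})\right) 10 = \left(3 - 20\right) \left(- (\frac{9}{4} + \frac{3}{4} + \frac{3}{4} \cdot 1)\right) 10 = - 17 \left(- (\frac{9}{4} + \frac{3}{4} + \frac{3}{4})\right) 10 = - 17 \left(\left(-1\right) \frac{15}{4}\right) 10 = \left(-17\right) \left(- \frac{15}{4}\right) 10 = \frac{255}{4} \cdot 10 = \frac{1275}{2}$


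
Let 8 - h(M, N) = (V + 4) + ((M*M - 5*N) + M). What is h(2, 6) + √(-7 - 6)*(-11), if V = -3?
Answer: 31 - 11*I*√13 ≈ 31.0 - 39.661*I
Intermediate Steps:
h(M, N) = 7 - M - M² + 5*N (h(M, N) = 8 - ((-3 + 4) + ((M*M - 5*N) + M)) = 8 - (1 + ((M² - 5*N) + M)) = 8 - (1 + (M + M² - 5*N)) = 8 - (1 + M + M² - 5*N) = 8 + (-1 - M - M² + 5*N) = 7 - M - M² + 5*N)
h(2, 6) + √(-7 - 6)*(-11) = (7 - 1*2 - 1*2² + 5*6) + √(-7 - 6)*(-11) = (7 - 2 - 1*4 + 30) + √(-13)*(-11) = (7 - 2 - 4 + 30) + (I*√13)*(-11) = 31 - 11*I*√13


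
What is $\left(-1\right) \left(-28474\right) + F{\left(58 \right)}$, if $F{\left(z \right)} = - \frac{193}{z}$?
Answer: $\frac{1651299}{58} \approx 28471.0$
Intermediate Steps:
$\left(-1\right) \left(-28474\right) + F{\left(58 \right)} = \left(-1\right) \left(-28474\right) - \frac{193}{58} = 28474 - \frac{193}{58} = \frac{1651299}{58}$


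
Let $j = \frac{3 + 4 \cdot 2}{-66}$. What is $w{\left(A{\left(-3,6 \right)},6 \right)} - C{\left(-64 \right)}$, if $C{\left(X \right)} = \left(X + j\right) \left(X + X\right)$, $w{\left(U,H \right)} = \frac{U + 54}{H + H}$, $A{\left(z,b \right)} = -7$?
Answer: $- \frac{98513}{12} \approx -8209.4$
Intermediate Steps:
$j = - \frac{1}{6}$ ($j = \left(3 + 8\right) \left(- \frac{1}{66}\right) = 11 \left(- \frac{1}{66}\right) = - \frac{1}{6} \approx -0.16667$)
$w{\left(U,H \right)} = \frac{54 + U}{2 H}$
$C{\left(X \right)} = 2 X \left(- \frac{1}{6} + X\right)$ ($C{\left(X \right)} = \left(X - \frac{1}{6}\right) \left(X + X\right) = \left(- \frac{1}{6} + X\right) 2 X = 2 X \left(- \frac{1}{6} + X\right)$)
$w{\left(A{\left(-3,6 \right)},6 \right)} - C{\left(-64 \right)} = \frac{54 - 7}{2 \cdot 6} - \frac{1}{3} \left(-64\right) \left(-1 + 6 \left(-64\right)\right) = \frac{1}{2} \cdot \frac{1}{6} \cdot 47 - \frac{1}{3} \left(-64\right) \left(-1 - 384\right) = \frac{47}{12} - \frac{1}{3} \left(-64\right) \left(-385\right) = \frac{47}{12} - \frac{24640}{3} = - \frac{98513}{12}$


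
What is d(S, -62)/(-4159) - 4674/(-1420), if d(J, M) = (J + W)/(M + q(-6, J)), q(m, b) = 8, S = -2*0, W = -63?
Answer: 14578132/4429335 ≈ 3.2913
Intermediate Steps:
S = 0
d(J, M) = (-63 + J)/(8 + M) (d(J, M) = (J - 63)/(M + 8) = (-63 + J)/(8 + M))
d(S, -62)/(-4159) - 4674/(-1420) = ((-63 + 0)/(8 - 62))/(-4159) - 4674/(-1420) = (-63/(-54))*(-1/4159) - 4674*(-1/1420) = -1/54*(-63)*(-1/4159) + 2337/710 = (7/6)*(-1/4159) + 2337/710 = -7/24954 + 2337/710 = 14578132/4429335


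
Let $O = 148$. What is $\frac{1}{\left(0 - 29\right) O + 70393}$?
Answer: $\frac{1}{66101} \approx 1.5128 \cdot 10^{-5}$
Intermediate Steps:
$\frac{1}{\left(0 - 29\right) O + 70393} = \frac{1}{\left(0 - 29\right) 148 + 70393} = \frac{1}{\left(-29\right) 148 + 70393} = \frac{1}{-4292 + 70393} = \frac{1}{66101}$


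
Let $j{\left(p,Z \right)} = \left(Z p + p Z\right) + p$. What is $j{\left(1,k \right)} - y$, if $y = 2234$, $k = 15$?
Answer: $-2203$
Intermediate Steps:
$j{\left(p,Z \right)} = p + 2 Z p$ ($j{\left(p,Z \right)} = \left(Z p + Z p\right) + p = 2 Z p + p = p + 2 Z p$)
$j{\left(1,k \right)} - y = 1 \left(1 + 2 \cdot 15\right) - 2234 = 1 \left(1 + 30\right) - 2234 = 1 \cdot 31 - 2234 = 31 - 2234 = -2203$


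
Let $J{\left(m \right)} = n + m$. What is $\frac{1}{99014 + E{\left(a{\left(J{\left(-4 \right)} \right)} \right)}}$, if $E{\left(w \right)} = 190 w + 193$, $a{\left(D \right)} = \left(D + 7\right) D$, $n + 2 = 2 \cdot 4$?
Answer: $\frac{1}{102627} \approx 9.744 \cdot 10^{-6}$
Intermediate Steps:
$n = 6$ ($n = -2 + 2 \cdot 4 = -2 + 8 = 6$)
$J{\left(m \right)} = 6 + m$
$a{\left(D \right)} = D \left(7 + D\right)$ ($a{\left(D \right)} = \left(7 + D\right) D = D \left(7 + D\right)$)
$E{\left(w \right)} = 193 + 190 w$
$\frac{1}{99014 + E{\left(a{\left(J{\left(-4 \right)} \right)} \right)}} = \frac{1}{99014 + \left(193 + 190 \left(6 - 4\right) \left(7 + \left(6 - 4\right)\right)\right)} = \frac{1}{99014 + \left(193 + 190 \cdot 2 \left(7 + 2\right)\right)} = \frac{1}{99014 + \left(193 + 190 \cdot 2 \cdot 9\right)} = \frac{1}{99014 + \left(193 + 190 \cdot 18\right)} = \frac{1}{99014 + \left(193 + 3420\right)} = \frac{1}{99014 + 3613} = \frac{1}{102627}$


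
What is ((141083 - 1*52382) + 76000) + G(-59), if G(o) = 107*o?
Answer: 158388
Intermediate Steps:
((141083 - 1*52382) + 76000) + G(-59) = ((141083 - 1*52382) + 76000) + 107*(-59) = ((141083 - 52382) + 76000) - 6313 = (88701 + 76000) - 6313 = 164701 - 6313 = 158388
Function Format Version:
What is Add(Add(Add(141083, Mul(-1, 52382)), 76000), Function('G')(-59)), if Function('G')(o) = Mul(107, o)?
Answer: 158388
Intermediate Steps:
Add(Add(Add(141083, Mul(-1, 52382)), 76000), Function('G')(-59)) = Add(Add(Add(141083, Mul(-1, 52382)), 76000), Mul(107, -59)) = Add(Add(Add(141083, -52382), 76000), -6313) = Add(Add(88701, 76000), -6313) = Add(164701, -6313) = 158388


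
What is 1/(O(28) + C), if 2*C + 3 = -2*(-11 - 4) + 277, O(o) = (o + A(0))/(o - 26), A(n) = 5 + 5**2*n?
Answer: 2/337 ≈ 0.0059347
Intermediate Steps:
A(n) = 5 + 25*n
O(o) = (5 + o)/(-26 + o) (O(o) = (o + (5 + 25*0))/(o - 26) = (o + (5 + 0))/(-26 + o) = (o + 5)/(-26 + o) = (5 + o)/(-26 + o))
C = 152 (C = -3/2 + (-2*(-11 - 4) + 277)/2 = -3/2 + (-2*(-15) + 277)/2 = -3/2 + (30 + 277)/2 = -3/2 + (1/2)*307 = -3/2 + 307/2 = 152)
1/(O(28) + C) = 1/((5 + 28)/(-26 + 28) + 152) = 1/(33/2 + 152) = 1/(337/2) = 2/337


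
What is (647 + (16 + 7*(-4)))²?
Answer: 403225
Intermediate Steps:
(647 + (16 + 7*(-4)))² = (647 + (16 - 28))² = (647 - 12)² = 635² = 403225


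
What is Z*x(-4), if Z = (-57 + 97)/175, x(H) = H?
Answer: -32/35 ≈ -0.91429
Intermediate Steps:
Z = 8/35 (Z = 40*(1/175) = 8/35 ≈ 0.22857)
Z*x(-4) = (8/35)*(-4) = -32/35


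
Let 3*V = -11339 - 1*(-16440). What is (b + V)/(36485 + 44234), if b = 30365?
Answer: 96196/242157 ≈ 0.39725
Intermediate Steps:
V = 5101/3 (V = (-11339 - 1*(-16440))/3 = (-11339 + 16440)/3 = (⅓)*5101 = 5101/3 ≈ 1700.3)
(b + V)/(36485 + 44234) = (30365 + 5101/3)/(36485 + 44234) = (96196/3)/80719 = (96196/3)*(1/80719) = 96196/242157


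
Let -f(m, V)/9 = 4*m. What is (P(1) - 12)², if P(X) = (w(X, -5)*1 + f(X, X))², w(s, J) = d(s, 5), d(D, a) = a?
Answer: 900601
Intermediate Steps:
w(s, J) = 5
f(m, V) = -36*m
P(X) = (5 - 36*X)² (P(X) = (5*1 - 36*X)² = (5 - 36*X)²)
(P(1) - 12)² = ((-5 + 36*1)² - 12)² = ((-5 + 36)² - 12)² = (31² - 12)² = (961 - 12)² = 949² = 900601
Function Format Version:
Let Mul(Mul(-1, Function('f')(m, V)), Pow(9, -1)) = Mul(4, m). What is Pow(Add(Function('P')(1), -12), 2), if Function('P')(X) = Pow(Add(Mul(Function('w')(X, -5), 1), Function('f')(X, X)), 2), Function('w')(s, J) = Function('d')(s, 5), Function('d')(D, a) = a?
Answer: 900601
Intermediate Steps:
Function('w')(s, J) = 5
Function('f')(m, V) = Mul(-36, m) (Function('f')(m, V) = Mul(-9, Mul(4, m)) = Mul(-36, m))
Function('P')(X) = Pow(Add(5, Mul(-36, X)), 2) (Function('P')(X) = Pow(Add(Mul(5, 1), Mul(-36, X)), 2) = Pow(Add(5, Mul(-36, X)), 2))
Pow(Add(Function('P')(1), -12), 2) = Pow(Add(Pow(Add(-5, Mul(36, 1)), 2), -12), 2) = Pow(Add(Pow(Add(-5, 36), 2), -12), 2) = Pow(Add(Pow(31, 2), -12), 2) = Pow(Add(961, -12), 2) = Pow(949, 2) = 900601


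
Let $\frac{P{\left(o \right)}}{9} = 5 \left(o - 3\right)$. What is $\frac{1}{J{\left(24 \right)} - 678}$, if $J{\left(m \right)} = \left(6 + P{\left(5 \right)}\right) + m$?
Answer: $- \frac{1}{558} \approx -0.0017921$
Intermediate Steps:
$P{\left(o \right)} = -135 + 45 o$ ($P{\left(o \right)} = 9 \cdot 5 \left(o - 3\right) = 9 \cdot 5 \left(-3 + o\right) = 9 \left(-15 + 5 o\right) = -135 + 45 o$)
$J{\left(m \right)} = 96 + m$ ($J{\left(m \right)} = \left(6 + \left(-135 + 45 \cdot 5\right)\right) + m = \left(6 + \left(-135 + 225\right)\right) + m = \left(6 + 90\right) + m = 96 + m$)
$\frac{1}{J{\left(24 \right)} - 678} = \frac{1}{\left(96 + 24\right) - 678} = \frac{1}{120 - 678} = \frac{1}{-558} = - \frac{1}{558}$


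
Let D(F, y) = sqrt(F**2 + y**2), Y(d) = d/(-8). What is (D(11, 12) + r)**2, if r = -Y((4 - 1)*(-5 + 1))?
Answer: 1069/4 - 3*sqrt(265) ≈ 218.41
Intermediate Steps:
Y(d) = -d/8 (Y(d) = d*(-1/8) = -d/8)
r = -3/2 (r = -(-1)*(4 - 1)*(-5 + 1)/8 = -(-1)*3*(-4)/8 = -(-1)*(-12)/8 = -1*3/2 = -3/2 ≈ -1.5000)
(D(11, 12) + r)**2 = (sqrt(11**2 + 12**2) - 3/2)**2 = (sqrt(121 + 144) - 3/2)**2 = (sqrt(265) - 3/2)**2 = (-3/2 + sqrt(265))**2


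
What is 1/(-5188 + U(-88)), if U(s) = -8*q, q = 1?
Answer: -1/5196 ≈ -0.00019246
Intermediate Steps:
U(s) = -8 (U(s) = -8*1 = -8)
1/(-5188 + U(-88)) = 1/(-5188 - 8) = 1/(-5196) = -1/5196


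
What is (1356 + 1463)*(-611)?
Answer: -1722409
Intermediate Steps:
(1356 + 1463)*(-611) = 2819*(-611) = -1722409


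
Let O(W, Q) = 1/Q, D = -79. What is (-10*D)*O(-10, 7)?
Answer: 790/7 ≈ 112.86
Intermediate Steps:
(-10*D)*O(-10, 7) = -10*(-79)/7 = 790*(⅐) = 790/7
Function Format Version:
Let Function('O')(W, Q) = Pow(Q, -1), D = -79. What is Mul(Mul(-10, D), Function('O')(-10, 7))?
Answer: Rational(790, 7) ≈ 112.86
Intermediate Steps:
Mul(Mul(-10, D), Function('O')(-10, 7)) = Mul(Mul(-10, -79), Pow(7, -1)) = Mul(790, Rational(1, 7)) = Rational(790, 7)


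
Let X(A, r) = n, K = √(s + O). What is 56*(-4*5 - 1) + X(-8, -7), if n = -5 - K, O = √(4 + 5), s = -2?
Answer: -1182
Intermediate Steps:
O = 3 (O = √9 = 3)
K = 1 (K = √(-2 + 3) = √1 = 1)
n = -6 (n = -5 - 1*1 = -5 - 1 = -6)
X(A, r) = -6
56*(-4*5 - 1) + X(-8, -7) = 56*(-4*5 - 1) - 6 = 56*(-20 - 1) - 6 = 56*(-21) - 6 = -1176 - 6 = -1182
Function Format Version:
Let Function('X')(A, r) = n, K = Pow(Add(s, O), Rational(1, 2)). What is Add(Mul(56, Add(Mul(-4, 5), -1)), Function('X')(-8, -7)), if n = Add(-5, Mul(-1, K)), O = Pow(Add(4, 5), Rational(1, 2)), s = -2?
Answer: -1182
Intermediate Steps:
O = 3 (O = Pow(9, Rational(1, 2)) = 3)
K = 1 (K = Pow(Add(-2, 3), Rational(1, 2)) = Pow(1, Rational(1, 2)) = 1)
n = -6 (n = Add(-5, Mul(-1, 1)) = Add(-5, -1) = -6)
Function('X')(A, r) = -6
Add(Mul(56, Add(Mul(-4, 5), -1)), Function('X')(-8, -7)) = Add(Mul(56, Add(Mul(-4, 5), -1)), -6) = Add(Mul(56, Add(-20, -1)), -6) = Add(Mul(56, -21), -6) = Add(-1176, -6) = -1182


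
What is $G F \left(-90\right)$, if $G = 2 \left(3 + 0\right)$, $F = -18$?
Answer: $9720$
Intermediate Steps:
$G = 6$ ($G = 2 \cdot 3 = 6$)
$G F \left(-90\right) = 6 \left(-18\right) \left(-90\right) = \left(-108\right) \left(-90\right) = 9720$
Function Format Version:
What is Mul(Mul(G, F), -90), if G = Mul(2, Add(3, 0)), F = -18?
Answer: 9720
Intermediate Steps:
G = 6 (G = Mul(2, 3) = 6)
Mul(Mul(G, F), -90) = Mul(Mul(6, -18), -90) = Mul(-108, -90) = 9720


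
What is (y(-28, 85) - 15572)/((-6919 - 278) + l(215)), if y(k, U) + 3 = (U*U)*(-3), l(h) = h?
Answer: 18625/3491 ≈ 5.3351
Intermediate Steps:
y(k, U) = -3 - 3*U² (y(k, U) = -3 + (U*U)*(-3) = -3 + U²*(-3) = -3 - 3*U²)
(y(-28, 85) - 15572)/((-6919 - 278) + l(215)) = ((-3 - 3*85²) - 15572)/((-6919 - 278) + 215) = ((-3 - 3*7225) - 15572)/(-7197 + 215) = ((-3 - 21675) - 15572)/(-6982) = (-21678 - 15572)*(-1/6982) = -37250*(-1/6982) = 18625/3491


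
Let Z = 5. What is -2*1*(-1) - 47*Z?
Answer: -233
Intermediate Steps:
-2*1*(-1) - 47*Z = -2*1*(-1) - 47*5 = -2*(-1) - 235 = 2 - 235 = -233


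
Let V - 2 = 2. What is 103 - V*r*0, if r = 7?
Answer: 103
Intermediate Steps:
V = 4 (V = 2 + 2 = 4)
103 - V*r*0 = 103 - 4*7*0 = 103 - 28*0 = 103 - 1*0 = 103 + 0 = 103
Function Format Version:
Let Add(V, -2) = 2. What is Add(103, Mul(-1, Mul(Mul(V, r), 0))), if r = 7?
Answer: 103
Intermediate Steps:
V = 4 (V = Add(2, 2) = 4)
Add(103, Mul(-1, Mul(Mul(V, r), 0))) = Add(103, Mul(-1, Mul(Mul(4, 7), 0))) = Add(103, Mul(-1, Mul(28, 0))) = Add(103, Mul(-1, 0)) = Add(103, 0) = 103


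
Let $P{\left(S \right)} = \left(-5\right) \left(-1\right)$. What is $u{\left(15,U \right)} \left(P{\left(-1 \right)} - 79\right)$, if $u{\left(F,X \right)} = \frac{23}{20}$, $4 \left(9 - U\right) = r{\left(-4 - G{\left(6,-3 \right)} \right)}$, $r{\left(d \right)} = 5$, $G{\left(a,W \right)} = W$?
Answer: $- \frac{851}{10} \approx -85.1$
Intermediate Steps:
$U = \frac{31}{4}$ ($U = 9 - \frac{5}{4} = \frac{31}{4} \approx 7.75$)
$u{\left(F,X \right)} = \frac{23}{20}$ ($u{\left(F,X \right)} = 23 \cdot \frac{1}{20} = \frac{23}{20}$)
$P{\left(S \right)} = 5$
$u{\left(15,U \right)} \left(P{\left(-1 \right)} - 79\right) = \frac{23 \left(5 - 79\right)}{20} = \frac{23}{20} \left(-74\right) = - \frac{851}{10}$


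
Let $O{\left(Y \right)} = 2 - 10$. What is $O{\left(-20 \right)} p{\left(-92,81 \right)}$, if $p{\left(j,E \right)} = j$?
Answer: $736$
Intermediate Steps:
$O{\left(Y \right)} = -8$
$O{\left(-20 \right)} p{\left(-92,81 \right)} = \left(-8\right) \left(-92\right) = 736$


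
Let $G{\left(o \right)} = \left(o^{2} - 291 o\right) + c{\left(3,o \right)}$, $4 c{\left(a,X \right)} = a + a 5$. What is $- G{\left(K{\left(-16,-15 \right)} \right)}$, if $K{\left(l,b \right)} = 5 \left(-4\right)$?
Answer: $- \frac{12449}{2} \approx -6224.5$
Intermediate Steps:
$c{\left(a,X \right)} = \frac{3 a}{2}$ ($c{\left(a,X \right)} = \frac{a + a 5}{4} = \frac{a + 5 a}{4} = \frac{6 a}{4} = \frac{3 a}{2}$)
$K{\left(l,b \right)} = -20$
$G{\left(o \right)} = \frac{9}{2} + o^{2} - 291 o$ ($G{\left(o \right)} = \left(o^{2} - 291 o\right) + \frac{3}{2} \cdot 3 = \left(o^{2} - 291 o\right) + \frac{9}{2} = \frac{9}{2} + o^{2} - 291 o$)
$- G{\left(K{\left(-16,-15 \right)} \right)} = - (\frac{9}{2} + \left(-20\right)^{2} - -5820) = - (\frac{9}{2} + 400 + 5820) = \left(-1\right) \frac{12449}{2} = - \frac{12449}{2}$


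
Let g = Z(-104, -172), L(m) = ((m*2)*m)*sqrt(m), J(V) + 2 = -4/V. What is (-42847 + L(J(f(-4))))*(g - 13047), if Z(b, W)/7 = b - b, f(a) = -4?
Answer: 559024809 - 26094*I ≈ 5.5903e+8 - 26094.0*I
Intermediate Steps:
Z(b, W) = 0 (Z(b, W) = 7*(b - b) = 7*0 = 0)
J(V) = -2 - 4/V
L(m) = 2*m**(5/2) (L(m) = ((2*m)*m)*sqrt(m) = (2*m**2)*sqrt(m) = 2*m**(5/2))
g = 0
(-42847 + L(J(f(-4))))*(g - 13047) = (-42847 + 2*(-2 - 4/(-4))**(5/2))*(0 - 13047) = (-42847 + 2*(-2 - 4*(-1/4))**(5/2))*(-13047) = (-42847 + 2*(-2 + 1)**(5/2))*(-13047) = (-42847 + 2*(-1)**(5/2))*(-13047) = (-42847 + 2*I)*(-13047) = 559024809 - 26094*I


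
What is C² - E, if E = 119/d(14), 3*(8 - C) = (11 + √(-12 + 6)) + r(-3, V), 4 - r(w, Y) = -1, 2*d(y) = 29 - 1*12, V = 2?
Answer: -14 + (8 - I*√6)²/9 ≈ -7.5556 - 4.3546*I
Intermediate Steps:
d(y) = 17/2 (d(y) = (29 - 1*12)/2 = (29 - 12)/2 = (½)*17 = 17/2)
r(w, Y) = 5 (r(w, Y) = 4 - 1*(-1) = 4 + 1 = 5)
C = 8/3 - I*√6/3 (C = 8 - ((11 + √(-12 + 6)) + 5)/3 = 8 - ((11 + √(-6)) + 5)/3 = 8 - ((11 + I*√6) + 5)/3 = 8 - (16 + I*√6)/3 = 8 + (-16/3 - I*√6/3) = 8/3 - I*√6/3 ≈ 2.6667 - 0.8165*I)
E = 14 (E = 119/(17/2) = 119*(2/17) = 14)
C² - E = (8/3 - I*√6/3)² - 1*14 = (8/3 - I*√6/3)² - 14 = -14 + (8/3 - I*√6/3)²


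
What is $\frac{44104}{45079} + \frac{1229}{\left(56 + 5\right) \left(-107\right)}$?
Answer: $\frac{3810897}{4823453} \approx 0.79008$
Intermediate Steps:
$\frac{44104}{45079} + \frac{1229}{\left(56 + 5\right) \left(-107\right)} = 44104 \cdot \frac{1}{45079} + \frac{1229}{61 \left(-107\right)} = \frac{44104}{45079} + \frac{1229}{-6527} = \frac{44104}{45079} + 1229 \left(- \frac{1}{6527}\right) = \frac{44104}{45079} - \frac{1229}{6527} = \frac{3810897}{4823453}$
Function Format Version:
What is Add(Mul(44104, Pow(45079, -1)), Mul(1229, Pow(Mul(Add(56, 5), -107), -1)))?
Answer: Rational(3810897, 4823453) ≈ 0.79008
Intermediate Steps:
Add(Mul(44104, Pow(45079, -1)), Mul(1229, Pow(Mul(Add(56, 5), -107), -1))) = Add(Mul(44104, Rational(1, 45079)), Mul(1229, Pow(Mul(61, -107), -1))) = Add(Rational(44104, 45079), Mul(1229, Pow(-6527, -1))) = Add(Rational(44104, 45079), Mul(1229, Rational(-1, 6527))) = Add(Rational(44104, 45079), Rational(-1229, 6527)) = Rational(3810897, 4823453)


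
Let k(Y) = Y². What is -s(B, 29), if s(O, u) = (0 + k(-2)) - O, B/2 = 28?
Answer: 52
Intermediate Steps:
B = 56 (B = 2*28 = 56)
s(O, u) = 4 - O (s(O, u) = (0 + (-2)²) - O = (0 + 4) - O = 4 - O)
-s(B, 29) = -(4 - 1*56) = -(4 - 56) = -1*(-52) = 52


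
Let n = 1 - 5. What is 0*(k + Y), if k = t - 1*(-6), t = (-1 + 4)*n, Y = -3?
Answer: 0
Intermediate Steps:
n = -4
t = -12 (t = (-1 + 4)*(-4) = 3*(-4) = -12)
k = -6 (k = -12 - 1*(-6) = -12 + 6 = -6)
0*(k + Y) = 0*(-6 - 3) = 0*(-9) = 0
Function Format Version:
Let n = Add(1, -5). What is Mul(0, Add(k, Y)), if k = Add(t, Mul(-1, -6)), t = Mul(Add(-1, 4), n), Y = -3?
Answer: 0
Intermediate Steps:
n = -4
t = -12 (t = Mul(Add(-1, 4), -4) = Mul(3, -4) = -12)
k = -6 (k = Add(-12, Mul(-1, -6)) = Add(-12, 6) = -6)
Mul(0, Add(k, Y)) = Mul(0, Add(-6, -3)) = Mul(0, -9) = 0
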